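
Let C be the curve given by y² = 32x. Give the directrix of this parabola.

x = -8

Vertex (0, 0); 4p = 32 so p = 8. Opens right.
Directrix is the vertical line x = h − p = 0 − (8) = -8.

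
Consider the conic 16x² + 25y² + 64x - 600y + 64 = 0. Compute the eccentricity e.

16(x² + 4x) + 25(y² - 24y) = -64
Complete the square: 16(x + 2)² + 25(y - 12)² = -64 + 64 + 3600 = 3600
Divide through by 3600 to get (x + 2)²/225 + (y - 12)²/144 = 1.
Ellipse, center (-2, 12), major axis horizontal; a² = 225, b² = 144.
c² = a² - b² = 81, so c = 9.
e = c/a = 9/15 = 3/5.

e = 3/5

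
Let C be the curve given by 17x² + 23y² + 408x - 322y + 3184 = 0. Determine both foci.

(-12 - √6, 7) and (-12 + √6, 7)

Rearranging, 17(x² + 24x) + 23(y² - 14y) = -3184.
Complete the square: 17(x + 12)² + 23(y - 7)² = -3184 + 2448 + 1127 = 391
Dividing both sides by 391: (x + 12)²/23 + (y - 7)²/17 = 1
Ellipse, center (-12, 7), major axis horizontal; a² = 23, b² = 17.
c² = a² - b² = 23 - 17 = 6, so c = √6.
Foci lie on the horizontal axis through the center: (h ± c, k).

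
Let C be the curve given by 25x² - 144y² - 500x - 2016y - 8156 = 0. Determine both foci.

Group: 25(x² - 20x) -144(y² + 14y) = 8156
Completing the square gives 25(x - 10)² -144(y + 7)² = 8156 + 2500 - 7056 = 3600.
Divide by 3600: (x - 10)²/144 - (y + 7)²/25 = 1
Hyperbola, center (10, -7), transverse axis horizontal; a² = 144, b² = 25.
c² = a² + b² = 144 + 25 = 169, so c = 13.
Foci lie on the horizontal axis through the center: (h ± c, k).

(-3, -7) and (23, -7)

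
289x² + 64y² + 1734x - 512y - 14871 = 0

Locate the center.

(-3, 4)

Collect terms: 289(x² + 6x) + 64(y² - 8y) = 14871
289(x + 3)² + 64(y - 4)² = 14871 + 2601 + 1024 = 18496
Divide by 18496: (x + 3)²/64 + (y - 4)²/289 = 1
Ellipse with center (-3, 4).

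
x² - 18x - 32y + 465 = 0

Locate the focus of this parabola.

(9, 20)

Only x is squared. Complete the square in x: (x - 9)² = 32(y - 12).
Vertex (9, 12); 4p = 32 so p = 8. Opens up.
Focus is p units from the vertex along the axis: (h, k + p).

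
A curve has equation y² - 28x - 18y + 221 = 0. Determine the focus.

(12, 9)

Only y is squared. Complete the square in y: (y - 9)² = 28(x - 5).
Vertex (5, 9); 4p = 28 so p = 7. Opens right.
Focus is p units from the vertex along the axis: (h + p, k).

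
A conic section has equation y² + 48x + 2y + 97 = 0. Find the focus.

Only y is squared. Complete the square in y: (y + 1)² = -48(x + 2).
Vertex (-2, -1); 4p = -48 so p = -12. Opens left.
Focus is p units from the vertex along the axis: (h + p, k).

(-14, -1)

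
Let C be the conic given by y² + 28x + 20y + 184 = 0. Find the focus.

(-10, -10)

Only y is squared. Complete the square in y: (y + 10)² = -28(x + 3).
Vertex (-3, -10); 4p = -28 so p = -7. Opens left.
Focus is p units from the vertex along the axis: (h + p, k).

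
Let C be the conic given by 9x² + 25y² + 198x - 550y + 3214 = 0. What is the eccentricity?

Group the x- and y-terms: 9(x² + 22x) + 25(y² - 22y) = -3214
9(x + 11)² + 25(y - 11)² = -3214 + 1089 + 3025 = 900
Divide by 900: (x + 11)²/100 + (y - 11)²/36 = 1
Ellipse, center (-11, 11), major axis horizontal; a² = 100, b² = 36.
c² = a² - b² = 64, so c = 8.
e = c/a = 8/10 = 4/5.

e = 4/5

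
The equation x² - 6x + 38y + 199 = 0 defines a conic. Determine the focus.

(3, -29/2)

Only x is squared. Complete the square in x: (x - 3)² = -38(y + 5).
Vertex (3, -5); 4p = -38 so p = -19/2. Opens down.
Focus is p units from the vertex along the axis: (h, k + p).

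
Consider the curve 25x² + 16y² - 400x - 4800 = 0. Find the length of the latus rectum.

Collect terms: 25(x² - 16x) + 16y² = 4800
Completing the square gives 25(x - 8)² + 16y² = 4800 + 1600 + 0 = 6400.
Divide by 6400: (x - 8)²/256 + y²/400 = 1
Ellipse, center (8, 0), major axis vertical; a² = 400, b² = 256.
Latus rectum length = 2b²/a = 2·256/20 = 128/5.

128/5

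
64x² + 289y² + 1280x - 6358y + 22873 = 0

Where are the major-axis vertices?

(-27, 11) and (7, 11)

Group: 64(x² + 20x) + 289(y² - 22y) = -22873
Complete the square: 64(x + 10)² + 289(y - 11)² = -22873 + 6400 + 34969 = 18496
Divide through by 18496 to get (x + 10)²/289 + (y - 11)²/64 = 1.
Ellipse, center (-10, 11), major axis horizontal; a² = 289, b² = 64.
a = 17. Vertices at (h ± a, k).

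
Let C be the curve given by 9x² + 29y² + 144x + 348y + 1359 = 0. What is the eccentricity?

Collect terms: 9(x² + 16x) + 29(y² + 12y) = -1359
9(x + 8)² + 29(y + 6)² = -1359 + 576 + 1044 = 261
Dividing both sides by 261: (x + 8)²/29 + (y + 6)²/9 = 1
Ellipse, center (-8, -6), major axis horizontal; a² = 29, b² = 9.
c² = a² - b² = 20, so c = 2√5.
e = c/a = 2√5/√29 = 2√145/29.

e = 2√145/29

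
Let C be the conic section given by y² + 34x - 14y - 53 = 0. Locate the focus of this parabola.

(-11/2, 7)

Only y is squared. Complete the square in y: (y - 7)² = -34(x - 3).
Vertex (3, 7); 4p = -34 so p = -17/2. Opens left.
Focus is p units from the vertex along the axis: (h + p, k).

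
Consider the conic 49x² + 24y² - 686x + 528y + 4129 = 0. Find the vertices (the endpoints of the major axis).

(7, -18) and (7, -4)

Group the x- and y-terms: 49(x² - 14x) + 24(y² + 22y) = -4129
49(x - 7)² + 24(y + 11)² = -4129 + 2401 + 2904 = 1176
Dividing both sides by 1176: (x - 7)²/24 + (y + 11)²/49 = 1
Ellipse, center (7, -11), major axis vertical; a² = 49, b² = 24.
a = 7. Vertices at (h, k ± a).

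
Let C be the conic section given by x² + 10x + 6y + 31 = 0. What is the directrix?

y = 1/2

Only x is squared. Complete the square in x: (x + 5)² = -6(y + 1).
Vertex (-5, -1); 4p = -6 so p = -3/2. Opens down.
Directrix is the horizontal line y = k − p = -1 − (-3/2) = 1/2.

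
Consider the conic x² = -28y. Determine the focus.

(0, -7)

Vertex (0, 0); 4p = -28 so p = -7. Opens down.
Focus is p units from the vertex along the axis: (h, k + p).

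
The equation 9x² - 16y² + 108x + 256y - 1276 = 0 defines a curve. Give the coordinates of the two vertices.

(-14, 8) and (2, 8)

Group the x- and y-terms: 9(x² + 12x) -16(y² - 16y) = 1276
9(x + 6)² -16(y - 8)² = 1276 + 324 - 1024 = 576
Divide through by 576 to get (x + 6)²/64 - (y - 8)²/36 = 1.
Hyperbola, center (-6, 8), transverse axis horizontal; a² = 64, b² = 36.
a = 8. Vertices at (h ± a, k).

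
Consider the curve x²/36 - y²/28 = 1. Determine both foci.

Center (0, 0). The positive term is the x-term, so the transverse axis is horizontal; a² = 36, b² = 28.
c² = a² + b² = 36 + 28 = 64, so c = 8.
Foci lie on the horizontal axis through the center: (h ± c, k).

(-8, 0) and (8, 0)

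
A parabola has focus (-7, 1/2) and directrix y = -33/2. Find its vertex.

(-7, -8)

The vertex is the midpoint between the focus and the directrix along the axis of symmetry.
Axis is vertical (directrix is horizontal). Vertex y-coordinate = (1/2 + (-33/2))/2 = -8; x-coordinate = -7.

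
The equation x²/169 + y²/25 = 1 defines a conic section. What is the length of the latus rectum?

50/13

Center (0, 0). The larger denominator 169 sits under the x-term, so the major axis is horizontal; a² = 169, b² = 25.
Latus rectum length = 2b²/a = 2·25/13 = 50/13.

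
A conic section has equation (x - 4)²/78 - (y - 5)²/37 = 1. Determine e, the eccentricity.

Center (4, 5). The positive term is the x-term, so the transverse axis is horizontal; a² = 78, b² = 37.
c² = a² + b² = 115, so c = √115.
e = c/a = √115/√78 = √8970/78.

e = √8970/78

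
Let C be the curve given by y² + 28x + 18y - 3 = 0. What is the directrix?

x = 10

Only y is squared. Complete the square in y: (y + 9)² = -28(x - 3).
Vertex (3, -9); 4p = -28 so p = -7. Opens left.
Directrix is the vertical line x = h − p = 3 − (-7) = 10.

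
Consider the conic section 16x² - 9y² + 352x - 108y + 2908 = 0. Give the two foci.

16(x² + 22x) -9(y² + 12y) = -2908
Complete the square: 16(x + 11)² -9(y + 6)² = -2908 + 1936 - 324 = -1296
Divide by -1296: (y + 6)²/144 - (x + 11)²/81 = 1
Hyperbola, center (-11, -6), transverse axis vertical; a² = 144, b² = 81.
c² = a² + b² = 144 + 81 = 225, so c = 15.
Foci lie on the vertical axis through the center: (h, k ± c).

(-11, -21) and (-11, 9)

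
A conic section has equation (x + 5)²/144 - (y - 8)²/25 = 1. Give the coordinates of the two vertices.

Center (-5, 8). The positive term is the x-term, so the transverse axis is horizontal; a² = 144, b² = 25.
a = 12. Vertices at (h ± a, k).

(-17, 8) and (7, 8)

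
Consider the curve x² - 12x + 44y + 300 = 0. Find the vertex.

(6, -6)

Only x is squared. Complete the square in x: (x - 6)² = -44(y + 6).
Vertex (6, -6); 4p = -44 so p = -11. Opens down.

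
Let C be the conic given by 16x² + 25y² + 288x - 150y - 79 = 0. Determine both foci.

(-15, 3) and (-3, 3)

16(x² + 18x) + 25(y² - 6y) = 79
16(x + 9)² + 25(y - 3)² = 79 + 1296 + 225 = 1600
Divide through by 1600 to get (x + 9)²/100 + (y - 3)²/64 = 1.
Ellipse, center (-9, 3), major axis horizontal; a² = 100, b² = 64.
c² = a² - b² = 100 - 64 = 36, so c = 6.
Foci lie on the horizontal axis through the center: (h ± c, k).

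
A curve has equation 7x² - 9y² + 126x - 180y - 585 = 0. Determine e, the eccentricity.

e = 4/3

Group the x- and y-terms: 7(x² + 18x) -9(y² + 20y) = 585
Completing the square gives 7(x + 9)² -9(y + 10)² = 585 + 567 - 900 = 252.
Divide by 252: (x + 9)²/36 - (y + 10)²/28 = 1
Hyperbola, center (-9, -10), transverse axis horizontal; a² = 36, b² = 28.
c² = a² + b² = 64, so c = 8.
e = c/a = 8/6 = 4/3.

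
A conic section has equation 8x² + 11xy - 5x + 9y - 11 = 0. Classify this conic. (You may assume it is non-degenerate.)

A = 8, B = 11, C = 0.
Discriminant B² − 4AC = 11² − 4·8·0 = 121.
B² − 4AC > 0 ⇒ hyperbola.

hyperbola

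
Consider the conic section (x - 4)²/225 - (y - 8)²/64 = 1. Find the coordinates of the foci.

Center (4, 8). The positive term is the x-term, so the transverse axis is horizontal; a² = 225, b² = 64.
c² = a² + b² = 225 + 64 = 289, so c = 17.
Foci lie on the horizontal axis through the center: (h ± c, k).

(-13, 8) and (21, 8)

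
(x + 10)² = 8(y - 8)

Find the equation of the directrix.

y = 6

Vertex (-10, 8); 4p = 8 so p = 2. Opens up.
Directrix is the horizontal line y = k − p = 8 − (2) = 6.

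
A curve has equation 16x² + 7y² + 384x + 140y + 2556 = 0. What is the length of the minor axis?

Group: 16(x² + 24x) + 7(y² + 20y) = -2556
16(x + 12)² + 7(y + 10)² = -2556 + 2304 + 700 = 448
Divide by 448: (x + 12)²/28 + (y + 10)²/64 = 1
Ellipse, center (-12, -10), major axis vertical; a² = 64, b² = 28.
b² = 28 so b = 2√7; the minor axis has length 2b = 4√7.

4√7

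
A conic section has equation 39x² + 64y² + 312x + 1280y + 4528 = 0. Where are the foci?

(-9, -10) and (1, -10)

Collect terms: 39(x² + 8x) + 64(y² + 20y) = -4528
Completing the square gives 39(x + 4)² + 64(y + 10)² = -4528 + 624 + 6400 = 2496.
Dividing both sides by 2496: (x + 4)²/64 + (y + 10)²/39 = 1
Ellipse, center (-4, -10), major axis horizontal; a² = 64, b² = 39.
c² = a² - b² = 64 - 39 = 25, so c = 5.
Foci lie on the horizontal axis through the center: (h ± c, k).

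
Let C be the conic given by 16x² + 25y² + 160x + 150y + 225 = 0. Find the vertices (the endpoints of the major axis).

Collect terms: 16(x² + 10x) + 25(y² + 6y) = -225
16(x + 5)² + 25(y + 3)² = -225 + 400 + 225 = 400
Divide through by 400 to get (x + 5)²/25 + (y + 3)²/16 = 1.
Ellipse, center (-5, -3), major axis horizontal; a² = 25, b² = 16.
a = 5. Vertices at (h ± a, k).

(-10, -3) and (0, -3)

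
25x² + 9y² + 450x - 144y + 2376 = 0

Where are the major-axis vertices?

Group the x- and y-terms: 25(x² + 18x) + 9(y² - 16y) = -2376
Completing the square gives 25(x + 9)² + 9(y - 8)² = -2376 + 2025 + 576 = 225.
Divide by 225: (x + 9)²/9 + (y - 8)²/25 = 1
Ellipse, center (-9, 8), major axis vertical; a² = 25, b² = 9.
a = 5. Vertices at (h, k ± a).

(-9, 3) and (-9, 13)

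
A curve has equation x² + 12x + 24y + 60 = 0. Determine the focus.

Only x is squared. Complete the square in x: (x + 6)² = -24(y + 1).
Vertex (-6, -1); 4p = -24 so p = -6. Opens down.
Focus is p units from the vertex along the axis: (h, k + p).

(-6, -7)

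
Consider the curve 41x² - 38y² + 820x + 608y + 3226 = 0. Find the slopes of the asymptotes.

√1558/38 and -√1558/38

Group the x- and y-terms: 41(x² + 20x) -38(y² - 16y) = -3226
Completing the square gives 41(x + 10)² -38(y - 8)² = -3226 + 4100 - 2432 = -1558.
Divide through by -1558 to get (y - 8)²/41 - (x + 10)²/38 = 1.
Hyperbola, center (-10, 8), transverse axis vertical; a² = 41, b² = 38.
For a vertical hyperbola the asymptotes have slope ±a/b.
Here that is ±√41/√38 = ±√1558/38.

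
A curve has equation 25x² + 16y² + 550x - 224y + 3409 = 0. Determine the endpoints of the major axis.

(-11, 2) and (-11, 12)

Group the x- and y-terms: 25(x² + 22x) + 16(y² - 14y) = -3409
Complete the square: 25(x + 11)² + 16(y - 7)² = -3409 + 3025 + 784 = 400
Divide by 400: (x + 11)²/16 + (y - 7)²/25 = 1
Ellipse, center (-11, 7), major axis vertical; a² = 25, b² = 16.
a = 5. Vertices at (h, k ± a).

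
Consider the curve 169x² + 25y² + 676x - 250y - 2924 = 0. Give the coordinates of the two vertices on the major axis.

Collect terms: 169(x² + 4x) + 25(y² - 10y) = 2924
169(x + 2)² + 25(y - 5)² = 2924 + 676 + 625 = 4225
Divide through by 4225 to get (x + 2)²/25 + (y - 5)²/169 = 1.
Ellipse, center (-2, 5), major axis vertical; a² = 169, b² = 25.
a = 13. Vertices at (h, k ± a).

(-2, -8) and (-2, 18)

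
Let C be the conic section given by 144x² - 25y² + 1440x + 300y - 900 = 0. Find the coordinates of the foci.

(-18, 6) and (8, 6)

Group the x- and y-terms: 144(x² + 10x) -25(y² - 12y) = 900
Complete the square: 144(x + 5)² -25(y - 6)² = 900 + 3600 - 900 = 3600
Divide through by 3600 to get (x + 5)²/25 - (y - 6)²/144 = 1.
Hyperbola, center (-5, 6), transverse axis horizontal; a² = 25, b² = 144.
c² = a² + b² = 25 + 144 = 169, so c = 13.
Foci lie on the horizontal axis through the center: (h ± c, k).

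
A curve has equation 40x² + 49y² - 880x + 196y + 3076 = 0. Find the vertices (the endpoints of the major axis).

Collect terms: 40(x² - 22x) + 49(y² + 4y) = -3076
Complete the square in x and y: 40(x - 11)² + 49(y + 2)² = -3076 + 4840 + 196 = 1960
Dividing both sides by 1960: (x - 11)²/49 + (y + 2)²/40 = 1
Ellipse, center (11, -2), major axis horizontal; a² = 49, b² = 40.
a = 7. Vertices at (h ± a, k).

(4, -2) and (18, -2)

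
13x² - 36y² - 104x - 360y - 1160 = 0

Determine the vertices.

Group: 13(x² - 8x) -36(y² + 10y) = 1160
Completing the square gives 13(x - 4)² -36(y + 5)² = 1160 + 208 - 900 = 468.
Divide through by 468 to get (x - 4)²/36 - (y + 5)²/13 = 1.
Hyperbola, center (4, -5), transverse axis horizontal; a² = 36, b² = 13.
a = 6. Vertices at (h ± a, k).

(-2, -5) and (10, -5)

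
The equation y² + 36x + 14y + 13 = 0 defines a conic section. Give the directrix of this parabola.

x = 10

Only y is squared. Complete the square in y: (y + 7)² = -36(x - 1).
Vertex (1, -7); 4p = -36 so p = -9. Opens left.
Directrix is the vertical line x = h − p = 1 − (-9) = 10.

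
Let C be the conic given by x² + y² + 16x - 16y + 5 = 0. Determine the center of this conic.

Group: (x² + 16x) + (y² - 16y) = -5
Complete the square: (x + 8)² + (y - 8)² = -5 + 64 + 64 = 123
So (x + 8)² + (y - 8)² = 123.
Circle centered at (-8, 8) with r² = 123.

(-8, 8)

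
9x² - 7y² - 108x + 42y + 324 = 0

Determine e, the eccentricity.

e = 4/3

Group the x- and y-terms: 9(x² - 12x) -7(y² - 6y) = -324
Complete the square: 9(x - 6)² -7(y - 3)² = -324 + 324 - 63 = -63
Divide through by -63 to get (y - 3)²/9 - (x - 6)²/7 = 1.
Hyperbola, center (6, 3), transverse axis vertical; a² = 9, b² = 7.
c² = a² + b² = 16, so c = 4.
e = c/a = 4/3.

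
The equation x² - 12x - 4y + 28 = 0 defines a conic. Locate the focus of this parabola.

(6, -1)

Only x is squared. Complete the square in x: (x - 6)² = 4(y + 2).
Vertex (6, -2); 4p = 4 so p = 1. Opens up.
Focus is p units from the vertex along the axis: (h, k + p).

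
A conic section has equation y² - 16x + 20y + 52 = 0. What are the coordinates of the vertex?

(-3, -10)

Only y is squared. Complete the square in y: (y + 10)² = 16(x + 3).
Vertex (-3, -10); 4p = 16 so p = 4. Opens right.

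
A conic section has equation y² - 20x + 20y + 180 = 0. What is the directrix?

x = -1

Only y is squared. Complete the square in y: (y + 10)² = 20(x - 4).
Vertex (4, -10); 4p = 20 so p = 5. Opens right.
Directrix is the vertical line x = h − p = 4 − (5) = -1.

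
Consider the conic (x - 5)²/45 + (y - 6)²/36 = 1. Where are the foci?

Center (5, 6). The larger denominator 45 sits under the x-term, so the major axis is horizontal; a² = 45, b² = 36.
c² = a² - b² = 45 - 36 = 9, so c = 3.
Foci lie on the horizontal axis through the center: (h ± c, k).

(2, 6) and (8, 6)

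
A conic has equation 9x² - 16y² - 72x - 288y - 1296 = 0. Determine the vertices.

Group: 9(x² - 8x) -16(y² + 18y) = 1296
Complete the square in x and y: 9(x - 4)² -16(y + 9)² = 1296 + 144 - 1296 = 144
Divide by 144: (x - 4)²/16 - (y + 9)²/9 = 1
Hyperbola, center (4, -9), transverse axis horizontal; a² = 16, b² = 9.
a = 4. Vertices at (h ± a, k).

(0, -9) and (8, -9)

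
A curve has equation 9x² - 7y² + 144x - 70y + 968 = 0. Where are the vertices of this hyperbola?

Rearranging, 9(x² + 16x) -7(y² + 10y) = -968.
Completing the square gives 9(x + 8)² -7(y + 5)² = -968 + 576 - 175 = -567.
Divide through by -567 to get (y + 5)²/81 - (x + 8)²/63 = 1.
Hyperbola, center (-8, -5), transverse axis vertical; a² = 81, b² = 63.
a = 9. Vertices at (h, k ± a).

(-8, -14) and (-8, 4)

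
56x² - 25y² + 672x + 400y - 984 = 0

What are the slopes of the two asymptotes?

Collect terms: 56(x² + 12x) -25(y² - 16y) = 984
Complete the square: 56(x + 6)² -25(y - 8)² = 984 + 2016 - 1600 = 1400
Divide through by 1400 to get (x + 6)²/25 - (y - 8)²/56 = 1.
Hyperbola, center (-6, 8), transverse axis horizontal; a² = 25, b² = 56.
For a horizontal hyperbola the asymptotes have slope ±b/a.
Here that is ±2√14/5.

2√14/5 and -2√14/5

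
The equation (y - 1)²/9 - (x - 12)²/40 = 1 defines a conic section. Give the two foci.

(12, -6) and (12, 8)

Center (12, 1). The positive term is the y-term, so the transverse axis is vertical; a² = 9, b² = 40.
c² = a² + b² = 9 + 40 = 49, so c = 7.
Foci lie on the vertical axis through the center: (h, k ± c).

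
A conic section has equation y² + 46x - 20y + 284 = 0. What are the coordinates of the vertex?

Only y is squared. Complete the square in y: (y - 10)² = -46(x + 4).
Vertex (-4, 10); 4p = -46 so p = -23/2. Opens left.

(-4, 10)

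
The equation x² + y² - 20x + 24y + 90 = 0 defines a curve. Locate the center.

(10, -12)

Group: (x² - 20x) + (y² + 24y) = -90
Completing the square gives (x - 10)² + (y + 12)² = -90 + 100 + 144 = 154.
So (x - 10)² + (y + 12)² = 154.
Circle centered at (10, -12) with r² = 154.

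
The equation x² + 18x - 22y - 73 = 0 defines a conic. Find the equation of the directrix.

y = -25/2

Only x is squared. Complete the square in x: (x + 9)² = 22(y + 7).
Vertex (-9, -7); 4p = 22 so p = 11/2. Opens up.
Directrix is the horizontal line y = k − p = -7 − (11/2) = -25/2.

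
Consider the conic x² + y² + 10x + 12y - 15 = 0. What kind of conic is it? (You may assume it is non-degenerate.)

No xy term. Coefficients of x² and y² are A = 1, C = 1.
A = C (same sign) ⇒ circle.

circle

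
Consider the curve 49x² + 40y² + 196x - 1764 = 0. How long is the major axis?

14

Rearranging, 49(x² + 4x) + 40y² = 1764.
49(x + 2)² + 40y² = 1764 + 196 + 0 = 1960
Divide through by 1960 to get (x + 2)²/40 + y²/49 = 1.
Ellipse, center (-2, 0), major axis vertical; a² = 49, b² = 40.
a² = 49 so a = 7; the major axis has length 2a = 14.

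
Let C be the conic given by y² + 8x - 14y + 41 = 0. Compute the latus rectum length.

8

Only y is squared. Complete the square in y: (y - 7)² = -8(x - 1).
Vertex (1, 7); 4p = -8 so p = -2. Opens left.
Latus rectum length = |4p| = 8.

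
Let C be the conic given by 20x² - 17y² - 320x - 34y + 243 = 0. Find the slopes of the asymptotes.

Rearranging, 20(x² - 16x) -17(y² + 2y) = -243.
Completing the square gives 20(x - 8)² -17(y + 1)² = -243 + 1280 - 17 = 1020.
Divide through by 1020 to get (x - 8)²/51 - (y + 1)²/60 = 1.
Hyperbola, center (8, -1), transverse axis horizontal; a² = 51, b² = 60.
For a horizontal hyperbola the asymptotes have slope ±b/a.
Here that is ±2√15/√51 = ±2√85/17.

2√85/17 and -2√85/17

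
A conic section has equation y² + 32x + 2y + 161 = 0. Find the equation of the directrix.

x = 3

Only y is squared. Complete the square in y: (y + 1)² = -32(x + 5).
Vertex (-5, -1); 4p = -32 so p = -8. Opens left.
Directrix is the vertical line x = h − p = -5 − (-8) = 3.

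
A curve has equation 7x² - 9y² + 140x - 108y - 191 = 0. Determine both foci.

7(x² + 20x) -9(y² + 12y) = 191
Complete the square in x and y: 7(x + 10)² -9(y + 6)² = 191 + 700 - 324 = 567
Divide through by 567 to get (x + 10)²/81 - (y + 6)²/63 = 1.
Hyperbola, center (-10, -6), transverse axis horizontal; a² = 81, b² = 63.
c² = a² + b² = 81 + 63 = 144, so c = 12.
Foci lie on the horizontal axis through the center: (h ± c, k).

(-22, -6) and (2, -6)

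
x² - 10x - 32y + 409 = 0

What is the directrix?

y = 4

Only x is squared. Complete the square in x: (x - 5)² = 32(y - 12).
Vertex (5, 12); 4p = 32 so p = 8. Opens up.
Directrix is the horizontal line y = k − p = 12 − (8) = 4.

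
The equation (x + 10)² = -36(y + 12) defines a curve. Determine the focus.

Vertex (-10, -12); 4p = -36 so p = -9. Opens down.
Focus is p units from the vertex along the axis: (h, k + p).

(-10, -21)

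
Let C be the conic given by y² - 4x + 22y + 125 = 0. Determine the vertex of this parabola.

(1, -11)

Only y is squared. Complete the square in y: (y + 11)² = 4(x - 1).
Vertex (1, -11); 4p = 4 so p = 1. Opens right.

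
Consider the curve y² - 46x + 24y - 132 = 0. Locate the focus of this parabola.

(11/2, -12)

Only y is squared. Complete the square in y: (y + 12)² = 46(x + 6).
Vertex (-6, -12); 4p = 46 so p = 23/2. Opens right.
Focus is p units from the vertex along the axis: (h + p, k).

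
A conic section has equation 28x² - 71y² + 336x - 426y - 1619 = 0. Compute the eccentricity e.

Rearranging, 28(x² + 12x) -71(y² + 6y) = 1619.
Complete the square in x and y: 28(x + 6)² -71(y + 3)² = 1619 + 1008 - 639 = 1988
Dividing both sides by 1988: (x + 6)²/71 - (y + 3)²/28 = 1
Hyperbola, center (-6, -3), transverse axis horizontal; a² = 71, b² = 28.
c² = a² + b² = 99, so c = 3√11.
e = c/a = 3√11/√71 = 3√781/71.

e = 3√781/71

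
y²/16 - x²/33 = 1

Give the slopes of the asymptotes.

Center (0, 0). The positive term is the y-term, so the transverse axis is vertical; a² = 16, b² = 33.
For a vertical hyperbola the asymptotes have slope ±a/b.
Here that is ±4/√33 = ±4√33/33.

4√33/33 and -4√33/33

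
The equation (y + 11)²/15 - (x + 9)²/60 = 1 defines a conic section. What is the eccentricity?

e = √5

Center (-9, -11). The positive term is the y-term, so the transverse axis is vertical; a² = 15, b² = 60.
c² = a² + b² = 75, so c = 5√3.
e = c/a = 5√3/√15 = √5.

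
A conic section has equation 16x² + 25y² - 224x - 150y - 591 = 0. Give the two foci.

Group the x- and y-terms: 16(x² - 14x) + 25(y² - 6y) = 591
16(x - 7)² + 25(y - 3)² = 591 + 784 + 225 = 1600
Divide through by 1600 to get (x - 7)²/100 + (y - 3)²/64 = 1.
Ellipse, center (7, 3), major axis horizontal; a² = 100, b² = 64.
c² = a² - b² = 100 - 64 = 36, so c = 6.
Foci lie on the horizontal axis through the center: (h ± c, k).

(1, 3) and (13, 3)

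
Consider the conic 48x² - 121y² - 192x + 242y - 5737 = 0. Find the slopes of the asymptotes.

4√3/11 and -4√3/11

Collect terms: 48(x² - 4x) -121(y² - 2y) = 5737
Complete the square: 48(x - 2)² -121(y - 1)² = 5737 + 192 - 121 = 5808
Divide through by 5808 to get (x - 2)²/121 - (y - 1)²/48 = 1.
Hyperbola, center (2, 1), transverse axis horizontal; a² = 121, b² = 48.
For a horizontal hyperbola the asymptotes have slope ±b/a.
Here that is ±4√3/11.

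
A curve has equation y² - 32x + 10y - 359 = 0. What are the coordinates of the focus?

Only y is squared. Complete the square in y: (y + 5)² = 32(x + 12).
Vertex (-12, -5); 4p = 32 so p = 8. Opens right.
Focus is p units from the vertex along the axis: (h + p, k).

(-4, -5)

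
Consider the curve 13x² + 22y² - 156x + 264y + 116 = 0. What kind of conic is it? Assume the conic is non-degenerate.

No xy term. Coefficients of x² and y² are A = 13, C = 22.
A and C have the same sign but A ≠ C ⇒ ellipse.

ellipse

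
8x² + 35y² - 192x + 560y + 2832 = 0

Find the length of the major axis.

8(x² - 24x) + 35(y² + 16y) = -2832
Complete the square: 8(x - 12)² + 35(y + 8)² = -2832 + 1152 + 2240 = 560
Divide by 560: (x - 12)²/70 + (y + 8)²/16 = 1
Ellipse, center (12, -8), major axis horizontal; a² = 70, b² = 16.
a² = 70 so a = √70; the major axis has length 2a = 2√70.

2√70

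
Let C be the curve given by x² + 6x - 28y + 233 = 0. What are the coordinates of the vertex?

(-3, 8)

Only x is squared. Complete the square in x: (x + 3)² = 28(y - 8).
Vertex (-3, 8); 4p = 28 so p = 7. Opens up.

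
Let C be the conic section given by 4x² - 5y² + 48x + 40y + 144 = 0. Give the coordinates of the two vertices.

(-6, 0) and (-6, 8)

Group the x- and y-terms: 4(x² + 12x) -5(y² - 8y) = -144
Complete the square in x and y: 4(x + 6)² -5(y - 4)² = -144 + 144 - 80 = -80
Divide through by -80 to get (y - 4)²/16 - (x + 6)²/20 = 1.
Hyperbola, center (-6, 4), transverse axis vertical; a² = 16, b² = 20.
a = 4. Vertices at (h, k ± a).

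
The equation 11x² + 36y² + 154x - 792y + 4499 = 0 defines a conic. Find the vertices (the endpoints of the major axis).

Collect terms: 11(x² + 14x) + 36(y² - 22y) = -4499
Complete the square in x and y: 11(x + 7)² + 36(y - 11)² = -4499 + 539 + 4356 = 396
Divide by 396: (x + 7)²/36 + (y - 11)²/11 = 1
Ellipse, center (-7, 11), major axis horizontal; a² = 36, b² = 11.
a = 6. Vertices at (h ± a, k).

(-13, 11) and (-1, 11)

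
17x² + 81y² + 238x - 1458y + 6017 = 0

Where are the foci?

(-15, 9) and (1, 9)

Collect terms: 17(x² + 14x) + 81(y² - 18y) = -6017
17(x + 7)² + 81(y - 9)² = -6017 + 833 + 6561 = 1377
Divide by 1377: (x + 7)²/81 + (y - 9)²/17 = 1
Ellipse, center (-7, 9), major axis horizontal; a² = 81, b² = 17.
c² = a² - b² = 81 - 17 = 64, so c = 8.
Foci lie on the horizontal axis through the center: (h ± c, k).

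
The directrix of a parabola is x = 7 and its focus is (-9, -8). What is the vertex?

The vertex is the midpoint between the focus and the directrix along the axis of symmetry.
Axis is horizontal (directrix is vertical). Vertex x-coordinate = (-9 + 7)/2 = -1; y-coordinate = -8.

(-1, -8)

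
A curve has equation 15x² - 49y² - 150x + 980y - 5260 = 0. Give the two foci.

15(x² - 10x) -49(y² - 20y) = 5260
Complete the square: 15(x - 5)² -49(y - 10)² = 5260 + 375 - 4900 = 735
Dividing both sides by 735: (x - 5)²/49 - (y - 10)²/15 = 1
Hyperbola, center (5, 10), transverse axis horizontal; a² = 49, b² = 15.
c² = a² + b² = 49 + 15 = 64, so c = 8.
Foci lie on the horizontal axis through the center: (h ± c, k).

(-3, 10) and (13, 10)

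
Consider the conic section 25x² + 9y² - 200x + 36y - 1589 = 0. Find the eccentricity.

e = 4/5

Group the x- and y-terms: 25(x² - 8x) + 9(y² + 4y) = 1589
25(x - 4)² + 9(y + 2)² = 1589 + 400 + 36 = 2025
Dividing both sides by 2025: (x - 4)²/81 + (y + 2)²/225 = 1
Ellipse, center (4, -2), major axis vertical; a² = 225, b² = 81.
c² = a² - b² = 144, so c = 12.
e = c/a = 12/15 = 4/5.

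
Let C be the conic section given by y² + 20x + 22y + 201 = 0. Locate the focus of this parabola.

(-9, -11)

Only y is squared. Complete the square in y: (y + 11)² = -20(x + 4).
Vertex (-4, -11); 4p = -20 so p = -5. Opens left.
Focus is p units from the vertex along the axis: (h + p, k).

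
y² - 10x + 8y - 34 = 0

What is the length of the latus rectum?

Only y is squared. Complete the square in y: (y + 4)² = 10(x + 5).
Vertex (-5, -4); 4p = 10 so p = 5/2. Opens right.
Latus rectum length = |4p| = 10.

10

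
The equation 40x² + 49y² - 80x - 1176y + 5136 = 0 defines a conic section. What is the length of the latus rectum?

Rearranging, 40(x² - 2x) + 49(y² - 24y) = -5136.
40(x - 1)² + 49(y - 12)² = -5136 + 40 + 7056 = 1960
Divide through by 1960 to get (x - 1)²/49 + (y - 12)²/40 = 1.
Ellipse, center (1, 12), major axis horizontal; a² = 49, b² = 40.
Latus rectum length = 2b²/a = 2·40/7 = 80/7.

80/7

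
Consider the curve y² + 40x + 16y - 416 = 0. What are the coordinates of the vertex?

(12, -8)

Only y is squared. Complete the square in y: (y + 8)² = -40(x - 12).
Vertex (12, -8); 4p = -40 so p = -10. Opens left.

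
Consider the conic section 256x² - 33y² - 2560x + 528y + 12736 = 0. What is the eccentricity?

e = 17/16

256(x² - 10x) -33(y² - 16y) = -12736
Complete the square: 256(x - 5)² -33(y - 8)² = -12736 + 6400 - 2112 = -8448
Divide through by -8448 to get (y - 8)²/256 - (x - 5)²/33 = 1.
Hyperbola, center (5, 8), transverse axis vertical; a² = 256, b² = 33.
c² = a² + b² = 289, so c = 17.
e = c/a = 17/16.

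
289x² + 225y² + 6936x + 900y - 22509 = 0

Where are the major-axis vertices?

Group the x- and y-terms: 289(x² + 24x) + 225(y² + 4y) = 22509
289(x + 12)² + 225(y + 2)² = 22509 + 41616 + 900 = 65025
Divide through by 65025 to get (x + 12)²/225 + (y + 2)²/289 = 1.
Ellipse, center (-12, -2), major axis vertical; a² = 289, b² = 225.
a = 17. Vertices at (h, k ± a).

(-12, -19) and (-12, 15)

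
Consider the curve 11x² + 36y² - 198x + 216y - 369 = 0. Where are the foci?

(-1, -3) and (19, -3)

Group: 11(x² - 18x) + 36(y² + 6y) = 369
11(x - 9)² + 36(y + 3)² = 369 + 891 + 324 = 1584
Divide by 1584: (x - 9)²/144 + (y + 3)²/44 = 1
Ellipse, center (9, -3), major axis horizontal; a² = 144, b² = 44.
c² = a² - b² = 144 - 44 = 100, so c = 10.
Foci lie on the horizontal axis through the center: (h ± c, k).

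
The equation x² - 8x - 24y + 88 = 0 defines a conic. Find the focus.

(4, 9)

Only x is squared. Complete the square in x: (x - 4)² = 24(y - 3).
Vertex (4, 3); 4p = 24 so p = 6. Opens up.
Focus is p units from the vertex along the axis: (h, k + p).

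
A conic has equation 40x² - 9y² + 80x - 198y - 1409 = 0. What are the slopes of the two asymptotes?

40(x² + 2x) -9(y² + 22y) = 1409
Complete the square in x and y: 40(x + 1)² -9(y + 11)² = 1409 + 40 - 1089 = 360
Divide through by 360 to get (x + 1)²/9 - (y + 11)²/40 = 1.
Hyperbola, center (-1, -11), transverse axis horizontal; a² = 9, b² = 40.
For a horizontal hyperbola the asymptotes have slope ±b/a.
Here that is ±2√10/3.

2√10/3 and -2√10/3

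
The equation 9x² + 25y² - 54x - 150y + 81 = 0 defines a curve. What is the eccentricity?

e = 4/5

Rearranging, 9(x² - 6x) + 25(y² - 6y) = -81.
Completing the square gives 9(x - 3)² + 25(y - 3)² = -81 + 81 + 225 = 225.
Dividing both sides by 225: (x - 3)²/25 + (y - 3)²/9 = 1
Ellipse, center (3, 3), major axis horizontal; a² = 25, b² = 9.
c² = a² - b² = 16, so c = 4.
e = c/a = 4/5.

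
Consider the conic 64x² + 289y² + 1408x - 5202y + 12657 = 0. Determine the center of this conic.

(-11, 9)

Group the x- and y-terms: 64(x² + 22x) + 289(y² - 18y) = -12657
Complete the square: 64(x + 11)² + 289(y - 9)² = -12657 + 7744 + 23409 = 18496
Divide by 18496: (x + 11)²/289 + (y - 9)²/64 = 1
Ellipse with center (-11, 9).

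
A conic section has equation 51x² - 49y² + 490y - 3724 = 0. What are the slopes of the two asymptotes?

√51/7 and -√51/7

Collect terms: 51x² -49(y² - 10y) = 3724
Complete the square: 51x² -49(y - 5)² = 3724 + 0 - 1225 = 2499
Divide through by 2499 to get x²/49 - (y - 5)²/51 = 1.
Hyperbola, center (0, 5), transverse axis horizontal; a² = 49, b² = 51.
For a horizontal hyperbola the asymptotes have slope ±b/a.
Here that is ±√51/7.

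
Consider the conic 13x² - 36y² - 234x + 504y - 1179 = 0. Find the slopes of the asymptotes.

√13/6 and -√13/6

13(x² - 18x) -36(y² - 14y) = 1179
Complete the square: 13(x - 9)² -36(y - 7)² = 1179 + 1053 - 1764 = 468
Divide by 468: (x - 9)²/36 - (y - 7)²/13 = 1
Hyperbola, center (9, 7), transverse axis horizontal; a² = 36, b² = 13.
For a horizontal hyperbola the asymptotes have slope ±b/a.
Here that is ±√13/6.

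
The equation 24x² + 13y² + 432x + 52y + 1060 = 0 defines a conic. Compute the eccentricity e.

e = √66/12

Rearranging, 24(x² + 18x) + 13(y² + 4y) = -1060.
Complete the square in x and y: 24(x + 9)² + 13(y + 2)² = -1060 + 1944 + 52 = 936
Divide through by 936 to get (x + 9)²/39 + (y + 2)²/72 = 1.
Ellipse, center (-9, -2), major axis vertical; a² = 72, b² = 39.
c² = a² - b² = 33, so c = √33.
e = c/a = √33/6√2 = √66/12.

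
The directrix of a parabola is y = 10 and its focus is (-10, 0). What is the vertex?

(-10, 5)

The vertex is the midpoint between the focus and the directrix along the axis of symmetry.
Axis is vertical (directrix is horizontal). Vertex y-coordinate = (0 + 10)/2 = 5; x-coordinate = -10.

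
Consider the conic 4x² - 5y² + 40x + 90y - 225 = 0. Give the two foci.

(-5, 3) and (-5, 15)

Collect terms: 4(x² + 10x) -5(y² - 18y) = 225
Complete the square in x and y: 4(x + 5)² -5(y - 9)² = 225 + 100 - 405 = -80
Dividing both sides by -80: (y - 9)²/16 - (x + 5)²/20 = 1
Hyperbola, center (-5, 9), transverse axis vertical; a² = 16, b² = 20.
c² = a² + b² = 16 + 20 = 36, so c = 6.
Foci lie on the vertical axis through the center: (h, k ± c).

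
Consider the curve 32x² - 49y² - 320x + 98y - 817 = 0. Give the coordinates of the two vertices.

Rearranging, 32(x² - 10x) -49(y² - 2y) = 817.
Complete the square in x and y: 32(x - 5)² -49(y - 1)² = 817 + 800 - 49 = 1568
Divide through by 1568 to get (x - 5)²/49 - (y - 1)²/32 = 1.
Hyperbola, center (5, 1), transverse axis horizontal; a² = 49, b² = 32.
a = 7. Vertices at (h ± a, k).

(-2, 1) and (12, 1)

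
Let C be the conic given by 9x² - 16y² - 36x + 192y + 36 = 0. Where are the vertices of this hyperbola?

Collect terms: 9(x² - 4x) -16(y² - 12y) = -36
9(x - 2)² -16(y - 6)² = -36 + 36 - 576 = -576
Divide through by -576 to get (y - 6)²/36 - (x - 2)²/64 = 1.
Hyperbola, center (2, 6), transverse axis vertical; a² = 36, b² = 64.
a = 6. Vertices at (h, k ± a).

(2, 0) and (2, 12)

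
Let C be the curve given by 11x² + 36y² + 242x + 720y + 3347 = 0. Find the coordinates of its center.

Group the x- and y-terms: 11(x² + 22x) + 36(y² + 20y) = -3347
Complete the square: 11(x + 11)² + 36(y + 10)² = -3347 + 1331 + 3600 = 1584
Divide through by 1584 to get (x + 11)²/144 + (y + 10)²/44 = 1.
Ellipse with center (-11, -10).

(-11, -10)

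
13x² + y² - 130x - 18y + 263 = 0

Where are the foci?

(5, 9 - 2√33) and (5, 9 + 2√33)

13(x² - 10x) + (y² - 18y) = -263
Complete the square in x and y: 13(x - 5)² + (y - 9)² = -263 + 325 + 81 = 143
Divide by 143: (x - 5)²/11 + (y - 9)²/143 = 1
Ellipse, center (5, 9), major axis vertical; a² = 143, b² = 11.
c² = a² - b² = 143 - 11 = 132, so c = 2√33.
Foci lie on the vertical axis through the center: (h, k ± c).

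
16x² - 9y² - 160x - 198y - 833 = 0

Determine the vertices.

(2, -11) and (8, -11)

Rearranging, 16(x² - 10x) -9(y² + 22y) = 833.
Completing the square gives 16(x - 5)² -9(y + 11)² = 833 + 400 - 1089 = 144.
Divide by 144: (x - 5)²/9 - (y + 11)²/16 = 1
Hyperbola, center (5, -11), transverse axis horizontal; a² = 9, b² = 16.
a = 3. Vertices at (h ± a, k).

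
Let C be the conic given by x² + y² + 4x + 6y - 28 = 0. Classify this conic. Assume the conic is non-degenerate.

circle

No xy term. Coefficients of x² and y² are A = 1, C = 1.
A = C (same sign) ⇒ circle.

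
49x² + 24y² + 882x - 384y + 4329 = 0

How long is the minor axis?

4√6

Collect terms: 49(x² + 18x) + 24(y² - 16y) = -4329
49(x + 9)² + 24(y - 8)² = -4329 + 3969 + 1536 = 1176
Dividing both sides by 1176: (x + 9)²/24 + (y - 8)²/49 = 1
Ellipse, center (-9, 8), major axis vertical; a² = 49, b² = 24.
b² = 24 so b = 2√6; the minor axis has length 2b = 4√6.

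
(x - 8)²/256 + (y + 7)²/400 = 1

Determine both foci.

(8, -19) and (8, 5)

Center (8, -7). The larger denominator 400 sits under the y-term, so the major axis is vertical; a² = 400, b² = 256.
c² = a² - b² = 400 - 256 = 144, so c = 12.
Foci lie on the vertical axis through the center: (h, k ± c).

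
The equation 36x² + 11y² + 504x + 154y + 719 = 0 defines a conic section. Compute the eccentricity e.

e = 5/6

Rearranging, 36(x² + 14x) + 11(y² + 14y) = -719.
Complete the square: 36(x + 7)² + 11(y + 7)² = -719 + 1764 + 539 = 1584
Divide by 1584: (x + 7)²/44 + (y + 7)²/144 = 1
Ellipse, center (-7, -7), major axis vertical; a² = 144, b² = 44.
c² = a² - b² = 100, so c = 10.
e = c/a = 10/12 = 5/6.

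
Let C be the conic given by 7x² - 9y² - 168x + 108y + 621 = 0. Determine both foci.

(8, 6) and (16, 6)

7(x² - 24x) -9(y² - 12y) = -621
Complete the square in x and y: 7(x - 12)² -9(y - 6)² = -621 + 1008 - 324 = 63
Divide by 63: (x - 12)²/9 - (y - 6)²/7 = 1
Hyperbola, center (12, 6), transverse axis horizontal; a² = 9, b² = 7.
c² = a² + b² = 9 + 7 = 16, so c = 4.
Foci lie on the horizontal axis through the center: (h ± c, k).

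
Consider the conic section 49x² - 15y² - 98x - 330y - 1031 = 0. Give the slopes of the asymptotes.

7√15/15 and -7√15/15

Group: 49(x² - 2x) -15(y² + 22y) = 1031
Completing the square gives 49(x - 1)² -15(y + 11)² = 1031 + 49 - 1815 = -735.
Divide through by -735 to get (y + 11)²/49 - (x - 1)²/15 = 1.
Hyperbola, center (1, -11), transverse axis vertical; a² = 49, b² = 15.
For a vertical hyperbola the asymptotes have slope ±a/b.
Here that is ±7/√15 = ±7√15/15.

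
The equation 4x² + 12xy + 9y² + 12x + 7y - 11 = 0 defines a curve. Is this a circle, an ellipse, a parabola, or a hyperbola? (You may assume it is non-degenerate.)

parabola

A = 4, B = 12, C = 9.
Discriminant B² − 4AC = 12² − 4·4·9 = 0.
B² − 4AC = 0 ⇒ parabola.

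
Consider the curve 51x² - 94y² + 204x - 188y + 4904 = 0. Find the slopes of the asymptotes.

√4794/94 and -√4794/94

Group: 51(x² + 4x) -94(y² + 2y) = -4904
51(x + 2)² -94(y + 1)² = -4904 + 204 - 94 = -4794
Dividing both sides by -4794: (y + 1)²/51 - (x + 2)²/94 = 1
Hyperbola, center (-2, -1), transverse axis vertical; a² = 51, b² = 94.
For a vertical hyperbola the asymptotes have slope ±a/b.
Here that is ±√51/√94 = ±√4794/94.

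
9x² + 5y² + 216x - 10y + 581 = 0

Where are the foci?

(-12, -7) and (-12, 9)

Group the x- and y-terms: 9(x² + 24x) + 5(y² - 2y) = -581
Complete the square in x and y: 9(x + 12)² + 5(y - 1)² = -581 + 1296 + 5 = 720
Divide through by 720 to get (x + 12)²/80 + (y - 1)²/144 = 1.
Ellipse, center (-12, 1), major axis vertical; a² = 144, b² = 80.
c² = a² - b² = 144 - 80 = 64, so c = 8.
Foci lie on the vertical axis through the center: (h, k ± c).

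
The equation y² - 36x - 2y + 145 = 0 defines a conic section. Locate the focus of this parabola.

Only y is squared. Complete the square in y: (y - 1)² = 36(x - 4).
Vertex (4, 1); 4p = 36 so p = 9. Opens right.
Focus is p units from the vertex along the axis: (h + p, k).

(13, 1)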